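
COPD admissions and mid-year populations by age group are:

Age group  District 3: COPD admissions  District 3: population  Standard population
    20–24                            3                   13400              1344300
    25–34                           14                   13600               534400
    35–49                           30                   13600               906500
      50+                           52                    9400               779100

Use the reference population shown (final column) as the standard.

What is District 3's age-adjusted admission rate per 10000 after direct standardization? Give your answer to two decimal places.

20.09

Age-specific rates per 10000 for District 3: 2.24, 10.29, 22.06, 55.32.
Standard total = 3564300; weights = 0.3772, 0.1499, 0.2543, 0.2186.
Standardized rate: 0.3772×2.24 + 0.1499×10.29 + 0.2543×22.06 + 0.2186×55.32 = 20.0899 per 10000.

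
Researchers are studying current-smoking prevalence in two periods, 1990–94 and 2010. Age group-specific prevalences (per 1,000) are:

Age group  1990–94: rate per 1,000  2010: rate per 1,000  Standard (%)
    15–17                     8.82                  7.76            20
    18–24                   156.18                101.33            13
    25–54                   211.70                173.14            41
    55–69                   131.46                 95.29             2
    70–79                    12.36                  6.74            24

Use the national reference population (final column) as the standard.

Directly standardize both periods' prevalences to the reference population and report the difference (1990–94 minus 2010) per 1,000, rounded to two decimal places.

25.22

Standard weights: 0.20, 0.13, 0.41, 0.02, 0.24.
1990–94: 0.2000×8.82 + 0.1300×156.18 + 0.4100×211.70 + 0.0200×131.46 + 0.2400×12.36 = 114.4600 per 1,000.
2010: 0.2000×7.76 + 0.1300×101.33 + 0.4100×173.14 + 0.0200×95.29 + 0.2400×6.74 = 89.2357 per 1,000.
Difference = 114.4600 − 89.2357 = 25.2243.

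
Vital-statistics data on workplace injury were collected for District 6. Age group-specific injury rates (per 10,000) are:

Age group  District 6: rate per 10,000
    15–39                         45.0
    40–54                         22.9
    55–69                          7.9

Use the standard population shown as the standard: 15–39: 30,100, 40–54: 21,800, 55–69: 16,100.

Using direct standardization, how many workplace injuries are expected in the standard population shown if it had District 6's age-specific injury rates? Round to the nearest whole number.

Expected workplace injuries = Σ (standard pop × age-specific rate ÷ 10,000)
= 30,100×45.0/10,000 + 21,800×22.9/10,000 + 16,100×7.9/10,000
= 135.45 + 49.92 + 12.72 = 198.09.

198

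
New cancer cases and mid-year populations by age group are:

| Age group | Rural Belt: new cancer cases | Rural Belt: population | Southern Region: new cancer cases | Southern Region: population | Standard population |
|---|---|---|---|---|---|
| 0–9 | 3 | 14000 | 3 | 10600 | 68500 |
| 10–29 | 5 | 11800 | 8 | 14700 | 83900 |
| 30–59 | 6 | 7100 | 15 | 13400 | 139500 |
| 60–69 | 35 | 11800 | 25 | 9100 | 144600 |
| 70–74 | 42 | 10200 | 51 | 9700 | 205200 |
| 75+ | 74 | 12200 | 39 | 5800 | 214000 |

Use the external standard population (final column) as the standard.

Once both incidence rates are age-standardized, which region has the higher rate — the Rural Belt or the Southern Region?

Southern Region

Age-specific rates per 100000 for the Rural Belt: 21.43, 42.37, 84.51, 296.61, 411.76, 606.56.
For the Southern Region: 28.30, 54.42, 111.94, 274.73, 525.77, 672.41.
Standard total = 855700; weights = 0.0801, 0.0980, 0.1630, 0.1690, 0.2398, 0.2501.
The Rural Belt: 0.0801×21.43 + 0.0980×42.37 + 0.1630×84.51 + 0.1690×296.61 + 0.2398×411.76 + 0.2501×606.56 = 320.2044 per 100000.
The Southern Region: 0.0801×28.30 + 0.0980×54.42 + 0.1630×111.94 + 0.1690×274.73 + 0.2398×525.77 + 0.2501×672.41 = 366.5196 per 100000.
The crude rates (245.90 vs 222.75) would put the Rural Belt higher, but that reflects its age composition; once standardized to a common age structure, the Southern Region has the higher underlying rate.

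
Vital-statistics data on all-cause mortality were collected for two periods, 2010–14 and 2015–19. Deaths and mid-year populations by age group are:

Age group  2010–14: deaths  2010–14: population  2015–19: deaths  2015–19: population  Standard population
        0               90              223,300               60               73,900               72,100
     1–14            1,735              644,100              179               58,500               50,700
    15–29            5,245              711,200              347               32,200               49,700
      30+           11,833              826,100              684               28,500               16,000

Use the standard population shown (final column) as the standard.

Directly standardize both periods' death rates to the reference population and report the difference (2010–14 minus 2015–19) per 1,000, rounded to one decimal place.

-2.0

Age-specific rates per 1,000 for 2010–14: 0.403, 2.694, 7.375, 14.324.
For 2015–19: 0.812, 3.060, 10.776, 24.000.
Standard total = 188,500; weights = 0.3825, 0.2690, 0.2637, 0.0849.
2010–14: 0.3825×0.403 + 0.2690×2.694 + 0.2637×7.375 + 0.0849×14.324 = 4.0390 per 1,000.
2015–19: 0.3825×0.812 + 0.2690×3.060 + 0.2637×10.776 + 0.0849×24.000 = 6.0120 per 1,000.
Difference = 4.0390 − 6.0120 = -1.9730.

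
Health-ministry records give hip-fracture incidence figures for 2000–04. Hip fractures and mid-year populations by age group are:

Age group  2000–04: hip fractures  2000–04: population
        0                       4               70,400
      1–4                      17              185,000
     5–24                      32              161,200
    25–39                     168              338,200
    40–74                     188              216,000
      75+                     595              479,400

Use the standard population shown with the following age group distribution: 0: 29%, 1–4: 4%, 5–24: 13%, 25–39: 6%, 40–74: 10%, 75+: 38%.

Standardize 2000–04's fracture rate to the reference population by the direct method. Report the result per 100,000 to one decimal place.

Age-specific rates per 100,000 for 2000–04: 5.68, 9.19, 19.85, 49.67, 87.04, 124.11.
Standard weights: 0.29, 0.04, 0.13, 0.06, 0.10, 0.38.
Standardized rate: 0.2900×5.68 + 0.0400×9.19 + 0.1300×19.85 + 0.0600×49.67 + 0.1000×87.04 + 0.3800×124.11 = 63.4432 per 100,000.

63.4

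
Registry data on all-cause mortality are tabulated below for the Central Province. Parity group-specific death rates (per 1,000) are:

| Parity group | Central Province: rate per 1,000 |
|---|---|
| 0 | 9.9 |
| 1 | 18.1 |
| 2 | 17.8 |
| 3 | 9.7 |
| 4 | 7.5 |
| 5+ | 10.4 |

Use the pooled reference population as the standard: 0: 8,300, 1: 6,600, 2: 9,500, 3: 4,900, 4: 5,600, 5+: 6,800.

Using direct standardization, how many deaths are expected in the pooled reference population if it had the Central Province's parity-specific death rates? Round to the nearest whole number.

Expected deaths = Σ (standard pop × parity-specific rate ÷ 1,000)
= 8,300×9.9/1,000 + 6,600×18.1/1,000 + 9,500×17.8/1,000 + 4,900×9.7/1,000 + 5,600×7.5/1,000 + 6,800×10.4/1,000
= 82.17 + 119.46 + 169.10 + 47.53 + 42.00 + 70.72 = 530.98.

531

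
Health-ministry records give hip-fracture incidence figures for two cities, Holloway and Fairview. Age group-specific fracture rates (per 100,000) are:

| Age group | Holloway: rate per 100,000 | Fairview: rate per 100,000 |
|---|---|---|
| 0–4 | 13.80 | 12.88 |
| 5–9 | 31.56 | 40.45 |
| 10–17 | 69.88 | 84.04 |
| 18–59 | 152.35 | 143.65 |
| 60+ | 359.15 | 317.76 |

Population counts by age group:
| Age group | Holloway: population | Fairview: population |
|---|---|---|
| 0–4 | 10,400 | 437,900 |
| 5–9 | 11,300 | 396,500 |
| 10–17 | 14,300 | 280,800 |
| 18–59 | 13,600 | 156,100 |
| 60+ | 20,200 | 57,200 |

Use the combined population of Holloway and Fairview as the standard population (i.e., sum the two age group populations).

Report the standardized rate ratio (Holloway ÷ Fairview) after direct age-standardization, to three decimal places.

0.972

Combined standard total = 1,398,300; weights = 0.3206, 0.2916, 0.2110, 0.1214, 0.0554.
Holloway: 0.3206×13.80 + 0.2916×31.56 + 0.2110×69.88 + 0.1214×152.35 + 0.0554×359.15 = 66.7455 per 100,000.
Fairview: 0.3206×12.88 + 0.2916×40.45 + 0.2110×84.04 + 0.1214×143.65 + 0.0554×317.76 = 68.6847 per 100,000.
Ratio = 66.7455 ÷ 68.6847 = 0.97177.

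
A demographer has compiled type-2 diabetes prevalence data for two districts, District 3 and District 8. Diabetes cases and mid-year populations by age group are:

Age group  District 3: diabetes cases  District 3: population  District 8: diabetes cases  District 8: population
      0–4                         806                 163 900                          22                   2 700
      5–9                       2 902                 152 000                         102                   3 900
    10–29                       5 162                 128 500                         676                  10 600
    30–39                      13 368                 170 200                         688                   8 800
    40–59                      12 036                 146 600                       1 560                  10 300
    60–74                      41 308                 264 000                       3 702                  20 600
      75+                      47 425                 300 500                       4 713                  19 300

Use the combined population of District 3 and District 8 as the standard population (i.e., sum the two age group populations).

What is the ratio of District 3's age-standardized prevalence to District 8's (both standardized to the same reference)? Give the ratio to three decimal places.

0.724

Age-specific rates per 1 000 for District 3: 4.918, 19.092, 40.171, 78.543, 82.101, 156.470, 157.820.
For District 8: 8.148, 26.154, 63.774, 78.182, 151.456, 179.709, 244.197.
Combined standard total = 1 401 900; weights = 0.1188, 0.1112, 0.0992, 0.1277, 0.1119, 0.2030, 0.2281.
District 3: 0.1188×4.918 + 0.1112×19.092 + 0.0992×40.171 + 0.1277×78.543 + 0.1119×82.101 + 0.2030×156.470 + 0.2281×157.820 = 93.6776 per 1 000.
District 8: 0.1188×8.148 + 0.1112×26.154 + 0.0992×63.774 + 0.1277×78.182 + 0.1119×151.456 + 0.2030×179.709 + 0.2281×244.197 = 129.3267 per 1 000.
Ratio = 93.6776 ÷ 129.3267 = 0.72435.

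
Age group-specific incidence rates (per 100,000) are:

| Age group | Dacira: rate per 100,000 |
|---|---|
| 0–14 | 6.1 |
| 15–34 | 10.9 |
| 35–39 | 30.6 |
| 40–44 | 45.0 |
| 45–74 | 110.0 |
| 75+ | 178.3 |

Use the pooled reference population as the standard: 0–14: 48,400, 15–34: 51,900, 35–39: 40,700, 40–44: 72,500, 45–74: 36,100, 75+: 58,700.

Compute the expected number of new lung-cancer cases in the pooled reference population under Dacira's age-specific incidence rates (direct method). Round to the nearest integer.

198

Expected new lung-cancer cases = Σ (standard pop × age-specific rate ÷ 100,000)
= 48,400×6.1/100,000 + 51,900×10.9/100,000 + 40,700×30.6/100,000 + 72,500×45.0/100,000 + 36,100×110.0/100,000 + 58,700×178.3/100,000
= 2.95 + 5.66 + 12.45 + 32.62 + 39.71 + 104.66 = 198.06.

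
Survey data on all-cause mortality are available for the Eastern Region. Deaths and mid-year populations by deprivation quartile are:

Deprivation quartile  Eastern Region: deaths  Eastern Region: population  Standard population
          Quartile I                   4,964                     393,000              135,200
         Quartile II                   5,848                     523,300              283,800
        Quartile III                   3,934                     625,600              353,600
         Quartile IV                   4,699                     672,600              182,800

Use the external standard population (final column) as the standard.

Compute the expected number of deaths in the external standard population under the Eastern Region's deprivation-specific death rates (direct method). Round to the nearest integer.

Deprivation-specific rates per 1,000 for the Eastern Region: 12.631, 11.175, 6.288, 6.986.
Expected deaths = Σ (standard pop × deprivation-specific rate ÷ 1,000)
= 135,200×12.631/1,000 + 283,800×11.175/1,000 + 353,600×6.288/1,000 + 182,800×6.986/1,000
= 1707.72 + 3171.53 + 2223.57 + 1277.10 = 8379.91.

8380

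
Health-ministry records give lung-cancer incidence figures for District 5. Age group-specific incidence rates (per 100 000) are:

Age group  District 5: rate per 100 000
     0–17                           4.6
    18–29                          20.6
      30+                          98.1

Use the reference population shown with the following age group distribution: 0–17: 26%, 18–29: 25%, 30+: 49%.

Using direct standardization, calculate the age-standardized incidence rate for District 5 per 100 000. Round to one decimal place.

54.4

Standard weights: 0.26, 0.25, 0.49.
Standardized rate: 0.2600×4.6 + 0.2500×20.6 + 0.4900×98.1 = 54.4150 per 100 000.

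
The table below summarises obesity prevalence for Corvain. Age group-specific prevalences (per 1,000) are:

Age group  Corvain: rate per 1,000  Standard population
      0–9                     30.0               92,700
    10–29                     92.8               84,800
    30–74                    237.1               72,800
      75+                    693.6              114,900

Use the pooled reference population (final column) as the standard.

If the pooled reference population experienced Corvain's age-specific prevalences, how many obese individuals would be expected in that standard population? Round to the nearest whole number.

Expected obese individuals = Σ (standard pop × age-specific rate ÷ 1,000)
= 92,700×30.0/1,000 + 84,800×92.8/1,000 + 72,800×237.1/1,000 + 114,900×693.6/1,000
= 2781.00 + 7869.44 + 17260.88 + 79694.64 = 107605.96.

107606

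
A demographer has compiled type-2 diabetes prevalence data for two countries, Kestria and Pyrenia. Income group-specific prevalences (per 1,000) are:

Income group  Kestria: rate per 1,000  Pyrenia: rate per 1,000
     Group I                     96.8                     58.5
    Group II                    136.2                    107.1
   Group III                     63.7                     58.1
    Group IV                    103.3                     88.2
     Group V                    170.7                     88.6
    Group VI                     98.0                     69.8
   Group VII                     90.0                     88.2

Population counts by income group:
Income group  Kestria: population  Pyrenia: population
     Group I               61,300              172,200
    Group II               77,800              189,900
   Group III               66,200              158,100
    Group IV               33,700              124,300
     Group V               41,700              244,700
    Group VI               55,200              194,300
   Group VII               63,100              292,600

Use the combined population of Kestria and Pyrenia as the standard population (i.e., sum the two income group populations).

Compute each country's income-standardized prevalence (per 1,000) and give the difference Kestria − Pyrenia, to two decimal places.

29.05

Combined standard total = 1,775,100; weights = 0.1315, 0.1508, 0.1264, 0.0890, 0.1613, 0.1406, 0.2004.
Kestria: 0.1315×96.8 + 0.1508×136.2 + 0.1264×63.7 + 0.0890×103.3 + 0.1613×170.7 + 0.1406×98.0 + 0.2004×90.0 = 109.8672 per 1,000.
Pyrenia: 0.1315×58.5 + 0.1508×107.1 + 0.1264×58.1 + 0.0890×88.2 + 0.1613×88.6 + 0.1406×69.8 + 0.2004×88.2 = 80.8184 per 1,000.
Difference = 109.8672 − 80.8184 = 29.0488.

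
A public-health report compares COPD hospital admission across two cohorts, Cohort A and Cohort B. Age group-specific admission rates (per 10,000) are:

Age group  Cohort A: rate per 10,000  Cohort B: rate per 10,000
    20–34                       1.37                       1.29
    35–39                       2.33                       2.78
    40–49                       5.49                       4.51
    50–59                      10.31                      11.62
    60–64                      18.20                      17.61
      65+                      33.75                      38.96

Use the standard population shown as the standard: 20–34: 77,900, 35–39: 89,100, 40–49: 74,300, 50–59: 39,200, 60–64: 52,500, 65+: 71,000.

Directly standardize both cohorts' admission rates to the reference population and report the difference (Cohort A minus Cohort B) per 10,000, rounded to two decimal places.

-0.87

Standard total = 404,000; weights = 0.1928, 0.2205, 0.1839, 0.0970, 0.1300, 0.1757.
Cohort A: 0.1928×1.37 + 0.2205×2.33 + 0.1839×5.49 + 0.0970×10.31 + 0.1300×18.20 + 0.1757×33.75 = 11.0845 per 10,000.
Cohort B: 0.1928×1.29 + 0.2205×2.78 + 0.1839×4.51 + 0.0970×11.62 + 0.1300×17.61 + 0.1757×38.96 = 11.9541 per 10,000.
Difference = 11.0845 − 11.9541 = -0.8696.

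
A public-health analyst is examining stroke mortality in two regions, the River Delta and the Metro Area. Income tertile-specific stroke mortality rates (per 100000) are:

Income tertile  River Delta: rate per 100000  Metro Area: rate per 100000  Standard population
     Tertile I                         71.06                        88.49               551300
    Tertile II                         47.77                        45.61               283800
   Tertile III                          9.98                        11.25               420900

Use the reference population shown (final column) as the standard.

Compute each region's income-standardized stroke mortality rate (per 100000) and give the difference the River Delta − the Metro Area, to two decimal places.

-7.59

Standard total = 1256000; weights = 0.4389, 0.2260, 0.3351.
The River Delta: 0.4389×71.06 + 0.2260×47.77 + 0.3351×9.98 = 45.3289 per 100000.
The Metro Area: 0.4389×88.49 + 0.2260×45.61 + 0.3351×11.25 = 52.9170 per 100000.
Difference = 45.3289 − 52.9170 = -7.5881.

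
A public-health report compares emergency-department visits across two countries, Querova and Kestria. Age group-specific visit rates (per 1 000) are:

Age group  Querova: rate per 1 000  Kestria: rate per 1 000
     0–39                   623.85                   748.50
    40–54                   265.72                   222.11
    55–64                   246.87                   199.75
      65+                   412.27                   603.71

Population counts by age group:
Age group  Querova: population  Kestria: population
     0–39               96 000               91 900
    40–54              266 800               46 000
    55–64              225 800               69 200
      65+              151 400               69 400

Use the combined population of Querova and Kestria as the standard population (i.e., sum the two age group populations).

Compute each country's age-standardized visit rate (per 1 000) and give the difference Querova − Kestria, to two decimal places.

Combined standard total = 1 016 500; weights = 0.1848, 0.3077, 0.2902, 0.2172.
Querova: 0.1848×623.85 + 0.3077×265.72 + 0.2902×246.87 + 0.2172×412.27 = 358.2828 per 1 000.
Kestria: 0.1848×748.50 + 0.3077×222.11 + 0.2902×199.75 + 0.2172×603.71 = 395.8137 per 1 000.
Difference = 358.2828 − 395.8137 = -37.5308.

-37.53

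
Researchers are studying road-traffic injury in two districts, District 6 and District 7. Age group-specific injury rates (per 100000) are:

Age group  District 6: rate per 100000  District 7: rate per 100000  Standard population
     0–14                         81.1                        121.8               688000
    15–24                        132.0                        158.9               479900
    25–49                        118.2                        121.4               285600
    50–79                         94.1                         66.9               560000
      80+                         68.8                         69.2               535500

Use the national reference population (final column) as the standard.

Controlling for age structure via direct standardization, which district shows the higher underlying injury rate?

Standard total = 2549000; weights = 0.2699, 0.1883, 0.1120, 0.2197, 0.2101.
District 6: 0.2699×81.1 + 0.1883×132.0 + 0.1120×118.2 + 0.2197×94.1 + 0.2101×68.8 = 95.1118 per 100000.
District 7: 0.2699×121.8 + 0.1883×158.9 + 0.1120×121.4 + 0.2197×66.9 + 0.2101×69.2 = 105.6285 per 100000.

District 7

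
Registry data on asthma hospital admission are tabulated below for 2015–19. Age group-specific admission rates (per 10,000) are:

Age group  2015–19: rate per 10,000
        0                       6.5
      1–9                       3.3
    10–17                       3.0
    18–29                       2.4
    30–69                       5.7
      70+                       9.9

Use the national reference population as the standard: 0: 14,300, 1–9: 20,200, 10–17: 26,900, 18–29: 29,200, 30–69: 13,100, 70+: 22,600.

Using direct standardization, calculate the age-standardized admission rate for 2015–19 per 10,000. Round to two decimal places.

Standard total = 126,300; weights = 0.1132, 0.1599, 0.2130, 0.2312, 0.1037, 0.1789.
Standardized rate: 0.1132×6.5 + 0.1599×3.3 + 0.2130×3.0 + 0.2312×2.4 + 0.1037×5.7 + 0.1789×9.9 = 4.8203 per 10,000.

4.82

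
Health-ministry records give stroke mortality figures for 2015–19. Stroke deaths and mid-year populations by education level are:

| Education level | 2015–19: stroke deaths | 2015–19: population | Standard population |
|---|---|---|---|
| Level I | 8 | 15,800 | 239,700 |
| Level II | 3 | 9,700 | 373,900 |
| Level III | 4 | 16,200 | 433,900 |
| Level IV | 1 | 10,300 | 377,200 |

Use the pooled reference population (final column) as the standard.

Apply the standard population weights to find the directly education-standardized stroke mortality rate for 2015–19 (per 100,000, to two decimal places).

Education-specific rates per 100,000 for 2015–19: 50.63, 30.93, 24.69, 9.71.
Standard total = 1,424,700; weights = 0.1682, 0.2624, 0.3046, 0.2648.
Standardized rate: 0.1682×50.63 + 0.2624×30.93 + 0.3046×24.69 + 0.2648×9.71 = 26.7259 per 100,000.

26.73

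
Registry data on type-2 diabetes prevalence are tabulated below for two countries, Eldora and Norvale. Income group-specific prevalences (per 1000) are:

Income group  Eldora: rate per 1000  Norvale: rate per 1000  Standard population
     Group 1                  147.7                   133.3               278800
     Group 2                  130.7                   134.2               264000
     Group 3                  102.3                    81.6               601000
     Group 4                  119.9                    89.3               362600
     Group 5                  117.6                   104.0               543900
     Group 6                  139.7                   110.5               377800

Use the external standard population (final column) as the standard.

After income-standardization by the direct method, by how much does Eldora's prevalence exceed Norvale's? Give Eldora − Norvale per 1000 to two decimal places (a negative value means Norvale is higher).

Standard total = 2428100; weights = 0.1148, 0.1087, 0.2475, 0.1493, 0.2240, 0.1556.
Eldora: 0.1148×147.7 + 0.1087×130.7 + 0.2475×102.3 + 0.1493×119.9 + 0.2240×117.6 + 0.1556×139.7 = 122.4756 per 1000.
Norvale: 0.1148×133.3 + 0.1087×134.2 + 0.2475×81.6 + 0.1493×89.3 + 0.2240×104.0 + 0.1556×110.5 = 103.9196 per 1000.
Difference = 122.4756 − 103.9196 = 18.5560.

18.56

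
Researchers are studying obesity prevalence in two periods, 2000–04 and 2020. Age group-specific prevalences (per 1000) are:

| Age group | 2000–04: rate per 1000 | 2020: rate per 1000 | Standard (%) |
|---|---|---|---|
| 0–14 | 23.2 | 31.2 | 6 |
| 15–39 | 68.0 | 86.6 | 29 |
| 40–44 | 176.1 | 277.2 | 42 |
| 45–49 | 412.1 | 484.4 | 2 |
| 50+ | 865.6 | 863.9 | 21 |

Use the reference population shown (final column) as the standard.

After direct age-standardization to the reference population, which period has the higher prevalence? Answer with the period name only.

2020

Standard weights: 0.06, 0.29, 0.42, 0.02, 0.21.
2000–04: 0.0600×23.2 + 0.2900×68.0 + 0.4200×176.1 + 0.0200×412.1 + 0.2100×865.6 = 285.0920 per 1000.
2020: 0.0600×31.2 + 0.2900×86.6 + 0.4200×277.2 + 0.0200×484.4 + 0.2100×863.9 = 334.5170 per 1000.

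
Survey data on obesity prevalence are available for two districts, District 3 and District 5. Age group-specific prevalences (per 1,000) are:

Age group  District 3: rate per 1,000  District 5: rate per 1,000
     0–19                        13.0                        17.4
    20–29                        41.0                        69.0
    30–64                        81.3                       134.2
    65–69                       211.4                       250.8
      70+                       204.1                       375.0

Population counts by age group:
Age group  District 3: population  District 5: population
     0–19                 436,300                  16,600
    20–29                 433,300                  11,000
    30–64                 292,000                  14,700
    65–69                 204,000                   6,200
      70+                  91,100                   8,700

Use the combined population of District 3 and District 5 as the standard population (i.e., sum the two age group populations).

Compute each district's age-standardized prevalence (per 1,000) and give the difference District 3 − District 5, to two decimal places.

-36.99

Combined standard total = 1,513,900; weights = 0.2992, 0.2935, 0.2026, 0.1388, 0.0659.
District 3: 0.2992×13.0 + 0.2935×41.0 + 0.2026×81.3 + 0.1388×211.4 + 0.0659×204.1 = 75.1993 per 1,000.
District 5: 0.2992×17.4 + 0.2935×69.0 + 0.2026×134.2 + 0.1388×250.8 + 0.0659×375.0 = 112.1867 per 1,000.
Difference = 75.1993 − 112.1867 = -36.9874.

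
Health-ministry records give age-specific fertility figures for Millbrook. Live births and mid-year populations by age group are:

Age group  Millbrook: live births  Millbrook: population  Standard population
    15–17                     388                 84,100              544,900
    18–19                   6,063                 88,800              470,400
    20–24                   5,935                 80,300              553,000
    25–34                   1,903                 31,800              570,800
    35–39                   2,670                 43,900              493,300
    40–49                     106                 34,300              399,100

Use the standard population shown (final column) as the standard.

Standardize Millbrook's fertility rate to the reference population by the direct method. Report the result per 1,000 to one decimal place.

Age-specific rates per 1,000 for Millbrook: 4.614, 68.277, 73.910, 59.843, 60.820, 3.090.
Standard total = 3,031,500; weights = 0.1797, 0.1552, 0.1824, 0.1883, 0.1627, 0.1317.
Standardized rate: 0.1797×4.614 + 0.1552×68.277 + 0.1824×73.910 + 0.1883×59.843 + 0.1627×60.820 + 0.1317×3.090 = 46.4780 per 1,000.

46.5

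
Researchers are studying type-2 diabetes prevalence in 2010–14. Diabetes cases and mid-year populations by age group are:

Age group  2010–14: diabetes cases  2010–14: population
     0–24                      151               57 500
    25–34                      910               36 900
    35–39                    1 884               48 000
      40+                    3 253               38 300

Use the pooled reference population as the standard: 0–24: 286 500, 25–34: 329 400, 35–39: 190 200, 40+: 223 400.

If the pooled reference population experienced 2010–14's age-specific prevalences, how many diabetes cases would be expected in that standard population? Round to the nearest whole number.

Age-specific rates per 1 000 for 2010–14: 2.626, 24.661, 39.250, 84.935.
Expected diabetes cases = Σ (standard pop × age-specific rate ÷ 1 000)
= 286 500×2.626/1 000 + 329 400×24.661/1 000 + 190 200×39.250/1 000 + 223 400×84.935/1 000
= 752.37 + 8123.41 + 7465.35 + 18974.42 = 35315.56.

35316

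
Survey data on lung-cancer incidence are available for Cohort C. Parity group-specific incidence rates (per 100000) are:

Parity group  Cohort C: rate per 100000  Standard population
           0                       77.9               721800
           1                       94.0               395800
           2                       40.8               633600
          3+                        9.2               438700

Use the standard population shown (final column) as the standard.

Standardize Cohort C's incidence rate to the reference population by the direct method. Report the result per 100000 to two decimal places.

56.31

Standard total = 2189900; weights = 0.3296, 0.1807, 0.2893, 0.2003.
Standardized rate: 0.3296×77.9 + 0.1807×94.0 + 0.2893×40.8 + 0.2003×9.2 = 56.3132 per 100000.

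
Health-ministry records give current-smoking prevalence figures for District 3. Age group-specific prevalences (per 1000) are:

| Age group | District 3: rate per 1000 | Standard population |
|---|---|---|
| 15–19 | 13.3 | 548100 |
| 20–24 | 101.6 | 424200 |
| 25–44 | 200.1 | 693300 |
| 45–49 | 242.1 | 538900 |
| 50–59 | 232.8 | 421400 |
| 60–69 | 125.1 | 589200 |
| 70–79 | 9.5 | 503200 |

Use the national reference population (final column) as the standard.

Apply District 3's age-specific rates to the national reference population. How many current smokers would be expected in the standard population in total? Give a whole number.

Expected current smokers = Σ (standard pop × age-specific rate ÷ 1000)
= 548100×13.3/1000 + 424200×101.6/1000 + 693300×200.1/1000 + 538900×242.1/1000 + 421400×232.8/1000 + 589200×125.1/1000 + 503200×9.5/1000
= 7289.73 + 43098.72 + 138729.33 + 130467.69 + 98101.92 + 73708.92 + 4780.40 = 496176.71.

496177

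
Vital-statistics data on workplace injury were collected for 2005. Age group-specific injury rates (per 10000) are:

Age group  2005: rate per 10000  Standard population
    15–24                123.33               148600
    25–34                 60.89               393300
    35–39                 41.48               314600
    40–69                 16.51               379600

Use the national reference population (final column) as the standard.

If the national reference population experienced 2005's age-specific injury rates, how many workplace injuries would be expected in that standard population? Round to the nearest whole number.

6159

Expected workplace injuries = Σ (standard pop × age-specific rate ÷ 10000)
= 148600×123.33/10000 + 393300×60.89/10000 + 314600×41.48/10000 + 379600×16.51/10000
= 1832.68 + 2394.80 + 1304.96 + 626.72 = 6159.17.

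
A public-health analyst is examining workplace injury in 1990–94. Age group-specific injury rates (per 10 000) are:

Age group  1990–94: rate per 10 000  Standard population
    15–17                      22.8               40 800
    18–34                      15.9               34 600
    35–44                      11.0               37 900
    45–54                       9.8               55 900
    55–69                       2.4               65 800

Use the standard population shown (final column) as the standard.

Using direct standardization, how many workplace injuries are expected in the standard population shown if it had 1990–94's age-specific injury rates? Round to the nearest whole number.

Expected workplace injuries = Σ (standard pop × age-specific rate ÷ 10 000)
= 40 800×22.8/10 000 + 34 600×15.9/10 000 + 37 900×11.0/10 000 + 55 900×9.8/10 000 + 65 800×2.4/10 000
= 93.02 + 55.01 + 41.69 + 54.78 + 15.79 = 260.30.

260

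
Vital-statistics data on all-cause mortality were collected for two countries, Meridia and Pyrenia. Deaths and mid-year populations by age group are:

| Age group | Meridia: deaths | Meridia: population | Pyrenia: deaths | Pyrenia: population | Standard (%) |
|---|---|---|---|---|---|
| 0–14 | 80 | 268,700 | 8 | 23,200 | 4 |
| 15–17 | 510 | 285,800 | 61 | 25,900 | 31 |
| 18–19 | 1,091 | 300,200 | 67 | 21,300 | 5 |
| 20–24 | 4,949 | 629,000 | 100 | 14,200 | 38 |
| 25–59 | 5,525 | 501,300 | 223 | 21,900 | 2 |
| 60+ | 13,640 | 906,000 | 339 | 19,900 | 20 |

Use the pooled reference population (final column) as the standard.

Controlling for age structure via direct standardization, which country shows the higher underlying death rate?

Pyrenia

Age-specific rates per 1,000 for Meridia: 0.298, 1.784, 3.634, 7.868, 11.021, 15.055.
For Pyrenia: 0.345, 2.355, 3.146, 7.042, 10.183, 17.035.
Standard weights: 0.04, 0.31, 0.05, 0.38, 0.02, 0.20.
Meridia: 0.0400×0.298 + 0.3100×1.784 + 0.0500×3.634 + 0.3800×7.868 + 0.0200×11.021 + 0.2000×15.055 = 6.9681 per 1,000.
Pyrenia: 0.0400×0.345 + 0.3100×2.355 + 0.0500×3.146 + 0.3800×7.042 + 0.0200×10.183 + 0.2000×17.035 = 7.1879 per 1,000.
The crude rates (8.92 vs 6.31) would put Meridia higher, but that reflects its age composition; once standardized to a common age structure, Pyrenia has the higher underlying rate.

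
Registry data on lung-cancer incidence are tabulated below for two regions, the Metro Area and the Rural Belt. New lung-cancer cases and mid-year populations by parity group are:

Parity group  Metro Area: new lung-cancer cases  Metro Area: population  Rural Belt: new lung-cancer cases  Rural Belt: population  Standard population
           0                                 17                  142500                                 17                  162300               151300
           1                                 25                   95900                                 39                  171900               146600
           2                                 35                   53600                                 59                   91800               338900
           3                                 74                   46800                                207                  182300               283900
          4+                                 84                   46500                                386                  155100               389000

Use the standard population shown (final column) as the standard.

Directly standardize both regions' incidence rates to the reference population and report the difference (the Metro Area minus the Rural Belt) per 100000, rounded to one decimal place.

-9.8

Parity-specific rates per 100000 for the Metro Area: 11.93, 26.07, 65.30, 158.12, 180.65.
For the Rural Belt: 10.47, 22.69, 64.27, 113.55, 248.87.
Standard total = 1309700; weights = 0.1155, 0.1119, 0.2588, 0.2168, 0.2970.
The Metro Area: 0.1155×11.93 + 0.1119×26.07 + 0.2588×65.30 + 0.2168×158.12 + 0.2970×180.65 = 109.1223 per 100000.
The Rural Belt: 0.1155×10.47 + 0.1119×22.69 + 0.2588×64.27 + 0.2168×113.55 + 0.2970×248.87 = 118.9124 per 100000.
Difference = 109.1223 − 118.9124 = -9.7901.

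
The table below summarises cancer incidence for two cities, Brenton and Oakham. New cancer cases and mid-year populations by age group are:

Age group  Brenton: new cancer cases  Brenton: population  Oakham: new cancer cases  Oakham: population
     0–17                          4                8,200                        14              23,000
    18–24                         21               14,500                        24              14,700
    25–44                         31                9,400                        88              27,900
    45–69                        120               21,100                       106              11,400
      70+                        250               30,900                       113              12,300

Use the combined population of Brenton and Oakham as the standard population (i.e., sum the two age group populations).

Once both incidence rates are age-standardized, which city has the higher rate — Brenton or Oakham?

Oakham

Age-specific rates per 100,000 for Brenton: 48.78, 144.83, 329.79, 568.72, 809.06.
For Oakham: 60.87, 163.27, 315.41, 929.82, 918.70.
Combined standard total = 173,400; weights = 0.1799, 0.1684, 0.2151, 0.1874, 0.2491.
Brenton: 0.1799×48.78 + 0.1684×144.83 + 0.2151×329.79 + 0.1874×568.72 + 0.2491×809.06 = 412.2656 per 100,000.
Oakham: 0.1799×60.87 + 0.1684×163.27 + 0.2151×315.41 + 0.1874×929.82 + 0.2491×918.70 = 509.4490 per 100,000.
The crude rates (506.54 vs 386.34) would put Brenton higher, but that reflects its age composition; once standardized to a common age structure, Oakham has the higher underlying rate.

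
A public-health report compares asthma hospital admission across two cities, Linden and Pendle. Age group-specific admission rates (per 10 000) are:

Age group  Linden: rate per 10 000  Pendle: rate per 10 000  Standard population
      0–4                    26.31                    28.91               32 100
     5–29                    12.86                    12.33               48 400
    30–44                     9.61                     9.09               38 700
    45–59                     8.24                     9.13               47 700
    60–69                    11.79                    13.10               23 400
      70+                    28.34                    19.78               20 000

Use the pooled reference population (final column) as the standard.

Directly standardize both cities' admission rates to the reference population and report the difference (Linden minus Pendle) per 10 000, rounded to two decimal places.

Standard total = 210 300; weights = 0.1526, 0.2301, 0.1840, 0.2268, 0.1113, 0.0951.
Linden: 0.1526×26.31 + 0.2301×12.86 + 0.1840×9.61 + 0.2268×8.24 + 0.1113×11.79 + 0.0951×28.34 = 14.6201 per 10 000.
Pendle: 0.1526×28.91 + 0.2301×12.33 + 0.1840×9.09 + 0.2268×9.13 + 0.1113×13.10 + 0.0951×19.78 = 14.3329 per 10 000.
Difference = 14.6201 − 14.3329 = 0.2873.

0.29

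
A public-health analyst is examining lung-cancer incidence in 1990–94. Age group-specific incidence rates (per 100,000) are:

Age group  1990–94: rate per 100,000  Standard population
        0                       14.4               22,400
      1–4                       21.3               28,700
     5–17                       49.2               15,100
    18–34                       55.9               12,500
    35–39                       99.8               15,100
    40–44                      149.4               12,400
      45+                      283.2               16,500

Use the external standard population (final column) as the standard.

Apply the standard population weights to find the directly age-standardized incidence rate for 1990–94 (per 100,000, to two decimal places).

84.82

Standard total = 122,700; weights = 0.1826, 0.2339, 0.1231, 0.1019, 0.1231, 0.1011, 0.1345.
Standardized rate: 0.1826×14.4 + 0.2339×21.3 + 0.1231×49.2 + 0.1019×55.9 + 0.1231×99.8 + 0.1011×149.4 + 0.1345×283.2 = 84.8238 per 100,000.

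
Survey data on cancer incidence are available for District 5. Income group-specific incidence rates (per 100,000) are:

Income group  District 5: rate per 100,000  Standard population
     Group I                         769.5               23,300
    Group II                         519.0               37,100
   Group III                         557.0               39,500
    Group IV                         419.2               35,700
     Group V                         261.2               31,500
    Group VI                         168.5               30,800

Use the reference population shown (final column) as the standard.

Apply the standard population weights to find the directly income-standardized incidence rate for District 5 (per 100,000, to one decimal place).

Standard total = 197,900; weights = 0.1177, 0.1875, 0.1996, 0.1804, 0.1592, 0.1556.
Standardized rate: 0.1177×769.5 + 0.1875×519.0 + 0.1996×557.0 + 0.1804×419.2 + 0.1592×261.2 + 0.1556×168.5 = 442.4901 per 100,000.

442.5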